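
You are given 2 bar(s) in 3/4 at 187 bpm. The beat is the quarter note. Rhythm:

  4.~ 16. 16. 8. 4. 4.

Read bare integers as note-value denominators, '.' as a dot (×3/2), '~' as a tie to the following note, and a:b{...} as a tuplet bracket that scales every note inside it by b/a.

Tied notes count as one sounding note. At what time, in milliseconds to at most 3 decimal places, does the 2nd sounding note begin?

1. 0.0ms @ 0 + 601.604ms (15/8)
2. 601.604ms @ 15/8 + 120.321ms (3/8)
3. 721.925ms @ 9/4 + 240.642ms (3/4)
4. 962.567ms @ 3 + 481.283ms (3/2)
5. 1443.85ms @ 9/2 + 481.283ms (3/2)

note 2 onset = 15/8b = 601.604ms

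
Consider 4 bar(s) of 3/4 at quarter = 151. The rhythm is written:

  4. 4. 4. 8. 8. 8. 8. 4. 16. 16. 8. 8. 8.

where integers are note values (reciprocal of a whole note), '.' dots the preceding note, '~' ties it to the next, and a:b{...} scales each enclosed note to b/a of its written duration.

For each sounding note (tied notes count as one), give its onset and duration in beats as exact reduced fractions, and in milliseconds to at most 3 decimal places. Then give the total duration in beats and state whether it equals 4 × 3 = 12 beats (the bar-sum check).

1) 0.0ms=0b +596.026ms=3/2b
2) 596.026ms=3/2b +596.026ms=3/2b
3) 1192.053ms=3b +596.026ms=3/2b
4) 1788.079ms=9/2b +298.013ms=3/4b
5) 2086.093ms=21/4b +298.013ms=3/4b
6) 2384.106ms=6b +298.013ms=3/4b
7) 2682.119ms=27/4b +298.013ms=3/4b
8) 2980.132ms=15/2b +596.026ms=3/2b
9) 3576.159ms=9b +149.007ms=3/8b
10) 3725.166ms=75/8b +149.007ms=3/8b
11) 3874.172ms=39/4b +298.013ms=3/4b
12) 4172.185ms=21/2b +298.013ms=3/4b
13) 4470.199ms=45/4b +298.013ms=3/4b
Σ=12b of 12 (151bpm 3/4) — PASS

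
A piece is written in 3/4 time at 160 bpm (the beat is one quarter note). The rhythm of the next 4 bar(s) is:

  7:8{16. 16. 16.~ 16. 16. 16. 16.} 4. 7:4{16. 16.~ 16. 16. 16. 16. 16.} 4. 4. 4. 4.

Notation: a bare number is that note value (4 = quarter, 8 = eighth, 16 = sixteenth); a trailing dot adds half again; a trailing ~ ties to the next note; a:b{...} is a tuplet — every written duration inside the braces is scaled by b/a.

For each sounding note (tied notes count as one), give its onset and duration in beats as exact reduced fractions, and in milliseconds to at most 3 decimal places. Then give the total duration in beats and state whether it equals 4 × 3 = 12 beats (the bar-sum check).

1) 0.0ms=0b +160.714ms=3/7b
2) 160.714ms=3/7b +160.714ms=3/7b
3) 321.429ms=6/7b +321.429ms=6/7b
4) 642.857ms=12/7b +160.714ms=3/7b
5) 803.571ms=15/7b +160.714ms=3/7b
6) 964.286ms=18/7b +160.714ms=3/7b
7) 1125.0ms=3b +562.5ms=3/2b
8) 1687.5ms=9/2b +80.357ms=3/14b
9) 1767.857ms=33/7b +160.714ms=3/7b
10) 1928.571ms=36/7b +80.357ms=3/14b
11) 2008.929ms=75/14b +80.357ms=3/14b
12) 2089.286ms=39/7b +80.357ms=3/14b
13) 2169.643ms=81/14b +80.357ms=3/14b
14) 2250.0ms=6b +562.5ms=3/2b
15) 2812.5ms=15/2b +562.5ms=3/2b
16) 3375.0ms=9b +562.5ms=3/2b
17) 3937.5ms=21/2b +562.5ms=3/2b
Σ=12b of 12 (160bpm 3/4) — PASS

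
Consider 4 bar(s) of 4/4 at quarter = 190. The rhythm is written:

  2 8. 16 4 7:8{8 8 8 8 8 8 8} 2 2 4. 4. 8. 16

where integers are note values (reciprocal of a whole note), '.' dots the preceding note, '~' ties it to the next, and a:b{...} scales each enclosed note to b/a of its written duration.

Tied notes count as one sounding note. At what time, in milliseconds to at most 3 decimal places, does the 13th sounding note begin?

1. 0.0ms @ 0 + 631.579ms (2)
2. 631.579ms @ 2 + 236.842ms (3/4)
3. 868.421ms @ 11/4 + 78.947ms (1/4)
4. 947.368ms @ 3 + 315.789ms (1)
5. 1263.158ms @ 4 + 180.451ms (4/7)
6. 1443.609ms @ 32/7 + 180.451ms (4/7)
7. 1624.06ms @ 36/7 + 180.451ms (4/7)
8. 1804.511ms @ 40/7 + 180.451ms (4/7)
9. 1984.962ms @ 44/7 + 180.451ms (4/7)
10. 2165.414ms @ 48/7 + 180.451ms (4/7)
11. 2345.865ms @ 52/7 + 180.451ms (4/7)
12. 2526.316ms @ 8 + 631.579ms (2)
13. 3157.895ms @ 10 + 631.579ms (2)
14. 3789.474ms @ 12 + 473.684ms (3/2)
15. 4263.158ms @ 27/2 + 473.684ms (3/2)
16. 4736.842ms @ 15 + 236.842ms (3/4)
17. 4973.684ms @ 63/4 + 78.947ms (1/4)

note 13 onset = 10b = 3157.895ms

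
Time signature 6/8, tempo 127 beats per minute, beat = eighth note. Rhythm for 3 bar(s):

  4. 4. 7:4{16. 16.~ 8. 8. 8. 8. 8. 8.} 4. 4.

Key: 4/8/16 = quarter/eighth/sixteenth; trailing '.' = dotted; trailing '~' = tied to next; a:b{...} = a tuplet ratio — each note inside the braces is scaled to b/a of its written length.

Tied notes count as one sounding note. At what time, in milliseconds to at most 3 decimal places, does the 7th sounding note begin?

note 7 onset = 66/7b = 4454.443ms

1. 0.0ms @ 0 + 1417.323ms (3)
2. 1417.323ms @ 3 + 1417.323ms (3)
3. 2834.646ms @ 6 + 202.475ms (3/7)
4. 3037.12ms @ 45/7 + 607.424ms (9/7)
5. 3644.544ms @ 54/7 + 404.949ms (6/7)
6. 4049.494ms @ 60/7 + 404.949ms (6/7)
7. 4454.443ms @ 66/7 + 404.949ms (6/7)
8. 4859.393ms @ 72/7 + 404.949ms (6/7)
9. 5264.342ms @ 78/7 + 404.949ms (6/7)
10. 5669.291ms @ 12 + 1417.323ms (3)
11. 7086.614ms @ 15 + 1417.323ms (3)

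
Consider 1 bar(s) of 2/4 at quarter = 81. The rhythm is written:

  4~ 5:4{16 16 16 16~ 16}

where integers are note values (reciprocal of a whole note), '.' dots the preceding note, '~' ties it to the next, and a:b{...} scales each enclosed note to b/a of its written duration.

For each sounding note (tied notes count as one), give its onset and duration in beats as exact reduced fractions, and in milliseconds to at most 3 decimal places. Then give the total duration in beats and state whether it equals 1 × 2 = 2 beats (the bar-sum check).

1) 0.0ms=0b +888.889ms=6/5b
2) 888.889ms=6/5b +148.148ms=1/5b
3) 1037.037ms=7/5b +148.148ms=1/5b
4) 1185.185ms=8/5b +296.296ms=2/5b
Σ=2b of 2 (81bpm 2/4) — PASS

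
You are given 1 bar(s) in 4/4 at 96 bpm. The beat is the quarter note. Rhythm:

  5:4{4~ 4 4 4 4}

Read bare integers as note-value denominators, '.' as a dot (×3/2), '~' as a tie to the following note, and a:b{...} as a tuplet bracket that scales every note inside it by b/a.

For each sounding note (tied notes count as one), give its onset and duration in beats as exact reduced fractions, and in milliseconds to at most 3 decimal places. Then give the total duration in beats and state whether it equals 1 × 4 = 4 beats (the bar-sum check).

1) 0.0ms=0b +1000.0ms=8/5b
2) 1000.0ms=8/5b +500.0ms=4/5b
3) 1500.0ms=12/5b +500.0ms=4/5b
4) 2000.0ms=16/5b +500.0ms=4/5b
Σ=4b of 4 (96bpm 4/4) — PASS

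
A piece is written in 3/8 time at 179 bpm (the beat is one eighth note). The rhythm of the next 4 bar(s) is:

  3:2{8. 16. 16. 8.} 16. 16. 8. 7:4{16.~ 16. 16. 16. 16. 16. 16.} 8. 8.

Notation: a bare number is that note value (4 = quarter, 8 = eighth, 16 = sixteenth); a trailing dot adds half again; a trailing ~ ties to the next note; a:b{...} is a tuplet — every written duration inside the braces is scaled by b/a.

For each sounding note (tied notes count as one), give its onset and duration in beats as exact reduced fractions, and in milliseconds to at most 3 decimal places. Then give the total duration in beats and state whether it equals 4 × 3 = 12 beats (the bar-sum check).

1) 0.0ms=0b +335.196ms=1b
2) 335.196ms=1b +167.598ms=1/2b
3) 502.793ms=3/2b +167.598ms=1/2b
4) 670.391ms=2b +335.196ms=1b
5) 1005.587ms=3b +251.397ms=3/4b
6) 1256.983ms=15/4b +251.397ms=3/4b
7) 1508.38ms=9/2b +502.793ms=3/2b
8) 2011.173ms=6b +287.31ms=6/7b
9) 2298.484ms=48/7b +143.655ms=3/7b
10) 2442.139ms=51/7b +143.655ms=3/7b
11) 2585.794ms=54/7b +143.655ms=3/7b
12) 2729.449ms=57/7b +143.655ms=3/7b
13) 2873.105ms=60/7b +143.655ms=3/7b
14) 3016.76ms=9b +502.793ms=3/2b
15) 3519.553ms=21/2b +502.793ms=3/2b
Σ=12b of 12 (179bpm 3/8) — PASS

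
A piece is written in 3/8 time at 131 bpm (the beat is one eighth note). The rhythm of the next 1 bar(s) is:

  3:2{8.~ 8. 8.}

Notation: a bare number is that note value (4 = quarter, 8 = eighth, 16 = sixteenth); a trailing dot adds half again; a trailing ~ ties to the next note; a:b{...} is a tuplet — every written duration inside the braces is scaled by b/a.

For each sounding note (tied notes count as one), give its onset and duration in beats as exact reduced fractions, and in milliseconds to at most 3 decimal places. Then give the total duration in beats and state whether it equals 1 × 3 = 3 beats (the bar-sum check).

1) 0.0ms=0b +916.031ms=2b
2) 916.031ms=2b +458.015ms=1b
Σ=3b of 3 (131bpm 3/8) — PASS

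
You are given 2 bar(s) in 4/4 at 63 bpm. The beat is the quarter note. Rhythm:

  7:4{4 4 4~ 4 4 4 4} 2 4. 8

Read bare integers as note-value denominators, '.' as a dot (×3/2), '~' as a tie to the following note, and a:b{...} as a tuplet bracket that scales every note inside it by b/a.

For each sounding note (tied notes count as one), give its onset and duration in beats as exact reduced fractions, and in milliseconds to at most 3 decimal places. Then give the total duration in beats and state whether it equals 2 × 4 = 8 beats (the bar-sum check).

1) 0.0ms=0b +544.218ms=4/7b
2) 544.218ms=4/7b +544.218ms=4/7b
3) 1088.435ms=8/7b +1088.435ms=8/7b
4) 2176.871ms=16/7b +544.218ms=4/7b
5) 2721.088ms=20/7b +544.218ms=4/7b
6) 3265.306ms=24/7b +544.218ms=4/7b
7) 3809.524ms=4b +1904.762ms=2b
8) 5714.286ms=6b +1428.571ms=3/2b
9) 7142.857ms=15/2b +476.19ms=1/2b
Σ=8b of 8 (63bpm 4/4) — PASS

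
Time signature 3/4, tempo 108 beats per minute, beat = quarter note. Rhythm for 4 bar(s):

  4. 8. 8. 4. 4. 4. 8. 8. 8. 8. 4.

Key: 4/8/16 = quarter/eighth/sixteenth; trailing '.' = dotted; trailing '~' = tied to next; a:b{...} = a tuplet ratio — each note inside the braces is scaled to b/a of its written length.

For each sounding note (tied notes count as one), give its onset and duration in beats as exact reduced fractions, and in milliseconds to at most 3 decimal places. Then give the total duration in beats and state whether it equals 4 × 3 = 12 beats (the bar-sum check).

1) 0.0ms=0b +833.333ms=3/2b
2) 833.333ms=3/2b +416.667ms=3/4b
3) 1250.0ms=9/4b +416.667ms=3/4b
4) 1666.667ms=3b +833.333ms=3/2b
5) 2500.0ms=9/2b +833.333ms=3/2b
6) 3333.333ms=6b +833.333ms=3/2b
7) 4166.667ms=15/2b +416.667ms=3/4b
8) 4583.333ms=33/4b +416.667ms=3/4b
9) 5000.0ms=9b +416.667ms=3/4b
10) 5416.667ms=39/4b +416.667ms=3/4b
11) 5833.333ms=21/2b +833.333ms=3/2b
Σ=12b of 12 (108bpm 3/4) — PASS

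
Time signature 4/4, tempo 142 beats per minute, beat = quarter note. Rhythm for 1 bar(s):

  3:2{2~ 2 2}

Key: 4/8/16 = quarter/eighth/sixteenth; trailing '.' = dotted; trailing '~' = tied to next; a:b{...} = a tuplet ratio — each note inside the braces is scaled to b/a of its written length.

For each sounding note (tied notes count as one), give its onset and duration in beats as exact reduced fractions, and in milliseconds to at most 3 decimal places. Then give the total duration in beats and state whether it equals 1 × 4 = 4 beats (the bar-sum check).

1) 0.0ms=0b +1126.761ms=8/3b
2) 1126.761ms=8/3b +563.38ms=4/3b
Σ=4b of 4 (142bpm 4/4) — PASS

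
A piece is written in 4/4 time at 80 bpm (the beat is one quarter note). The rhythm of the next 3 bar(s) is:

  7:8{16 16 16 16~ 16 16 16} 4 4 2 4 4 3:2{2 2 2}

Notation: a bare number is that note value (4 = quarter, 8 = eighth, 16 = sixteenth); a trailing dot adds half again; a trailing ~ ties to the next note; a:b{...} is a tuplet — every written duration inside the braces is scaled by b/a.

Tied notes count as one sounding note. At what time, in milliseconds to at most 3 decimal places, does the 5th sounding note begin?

1. 0.0ms @ 0 + 214.286ms (2/7)
2. 214.286ms @ 2/7 + 214.286ms (2/7)
3. 428.571ms @ 4/7 + 214.286ms (2/7)
4. 642.857ms @ 6/7 + 428.571ms (4/7)
5. 1071.429ms @ 10/7 + 214.286ms (2/7)
6. 1285.714ms @ 12/7 + 214.286ms (2/7)
7. 1500.0ms @ 2 + 750.0ms (1)
8. 2250.0ms @ 3 + 750.0ms (1)
9. 3000.0ms @ 4 + 1500.0ms (2)
10. 4500.0ms @ 6 + 750.0ms (1)
11. 5250.0ms @ 7 + 750.0ms (1)
12. 6000.0ms @ 8 + 1000.0ms (4/3)
13. 7000.0ms @ 28/3 + 1000.0ms (4/3)
14. 8000.0ms @ 32/3 + 1000.0ms (4/3)

note 5 onset = 10/7b = 1071.429ms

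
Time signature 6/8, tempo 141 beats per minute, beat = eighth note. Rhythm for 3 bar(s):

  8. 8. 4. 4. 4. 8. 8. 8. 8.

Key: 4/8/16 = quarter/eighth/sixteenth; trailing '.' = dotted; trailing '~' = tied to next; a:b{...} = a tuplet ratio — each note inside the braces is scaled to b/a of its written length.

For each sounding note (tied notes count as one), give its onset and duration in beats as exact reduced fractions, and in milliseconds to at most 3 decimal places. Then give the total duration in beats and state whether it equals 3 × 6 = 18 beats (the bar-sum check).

1) 0.0ms=0b +638.298ms=3/2b
2) 638.298ms=3/2b +638.298ms=3/2b
3) 1276.596ms=3b +1276.596ms=3b
4) 2553.191ms=6b +1276.596ms=3b
5) 3829.787ms=9b +1276.596ms=3b
6) 5106.383ms=12b +638.298ms=3/2b
7) 5744.681ms=27/2b +638.298ms=3/2b
8) 6382.979ms=15b +638.298ms=3/2b
9) 7021.277ms=33/2b +638.298ms=3/2b
Σ=18b of 18 (141bpm 6/8) — PASS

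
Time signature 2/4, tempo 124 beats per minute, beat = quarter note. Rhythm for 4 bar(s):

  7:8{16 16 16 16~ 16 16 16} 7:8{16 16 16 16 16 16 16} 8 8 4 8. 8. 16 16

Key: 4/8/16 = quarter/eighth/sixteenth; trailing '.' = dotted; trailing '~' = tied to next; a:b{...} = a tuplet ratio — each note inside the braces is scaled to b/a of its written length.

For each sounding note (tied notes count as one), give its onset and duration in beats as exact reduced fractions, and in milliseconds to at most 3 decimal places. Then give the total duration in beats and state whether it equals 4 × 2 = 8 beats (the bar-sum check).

1) 0.0ms=0b +138.249ms=2/7b
2) 138.249ms=2/7b +138.249ms=2/7b
3) 276.498ms=4/7b +138.249ms=2/7b
4) 414.747ms=6/7b +276.498ms=4/7b
5) 691.244ms=10/7b +138.249ms=2/7b
6) 829.493ms=12/7b +138.249ms=2/7b
7) 967.742ms=2b +138.249ms=2/7b
8) 1105.991ms=16/7b +138.249ms=2/7b
9) 1244.24ms=18/7b +138.249ms=2/7b
10) 1382.488ms=20/7b +138.249ms=2/7b
11) 1520.737ms=22/7b +138.249ms=2/7b
12) 1658.986ms=24/7b +138.249ms=2/7b
13) 1797.235ms=26/7b +138.249ms=2/7b
14) 1935.484ms=4b +241.935ms=1/2b
15) 2177.419ms=9/2b +241.935ms=1/2b
16) 2419.355ms=5b +483.871ms=1b
17) 2903.226ms=6b +362.903ms=3/4b
18) 3266.129ms=27/4b +362.903ms=3/4b
19) 3629.032ms=15/2b +120.968ms=1/4b
20) 3750.0ms=31/4b +120.968ms=1/4b
Σ=8b of 8 (124bpm 2/4) — PASS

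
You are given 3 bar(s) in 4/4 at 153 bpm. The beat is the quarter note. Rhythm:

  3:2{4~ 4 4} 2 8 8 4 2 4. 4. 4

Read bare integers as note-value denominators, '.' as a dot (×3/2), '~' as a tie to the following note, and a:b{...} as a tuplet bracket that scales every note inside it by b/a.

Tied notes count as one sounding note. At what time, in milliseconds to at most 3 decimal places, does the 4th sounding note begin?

1. 0.0ms @ 0 + 522.876ms (4/3)
2. 522.876ms @ 4/3 + 261.438ms (2/3)
3. 784.314ms @ 2 + 784.314ms (2)
4. 1568.627ms @ 4 + 196.078ms (1/2)
5. 1764.706ms @ 9/2 + 196.078ms (1/2)
6. 1960.784ms @ 5 + 392.157ms (1)
7. 2352.941ms @ 6 + 784.314ms (2)
8. 3137.255ms @ 8 + 588.235ms (3/2)
9. 3725.49ms @ 19/2 + 588.235ms (3/2)
10. 4313.725ms @ 11 + 392.157ms (1)

note 4 onset = 4b = 1568.627ms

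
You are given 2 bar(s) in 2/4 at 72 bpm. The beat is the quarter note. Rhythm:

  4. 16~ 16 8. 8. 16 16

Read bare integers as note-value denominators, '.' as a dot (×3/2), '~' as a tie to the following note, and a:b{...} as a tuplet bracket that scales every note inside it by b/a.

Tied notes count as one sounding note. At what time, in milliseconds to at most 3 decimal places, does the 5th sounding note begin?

1. 0.0ms @ 0 + 1250.0ms (3/2)
2. 1250.0ms @ 3/2 + 416.667ms (1/2)
3. 1666.667ms @ 2 + 625.0ms (3/4)
4. 2291.667ms @ 11/4 + 625.0ms (3/4)
5. 2916.667ms @ 7/2 + 208.333ms (1/4)
6. 3125.0ms @ 15/4 + 208.333ms (1/4)

note 5 onset = 7/2b = 2916.667ms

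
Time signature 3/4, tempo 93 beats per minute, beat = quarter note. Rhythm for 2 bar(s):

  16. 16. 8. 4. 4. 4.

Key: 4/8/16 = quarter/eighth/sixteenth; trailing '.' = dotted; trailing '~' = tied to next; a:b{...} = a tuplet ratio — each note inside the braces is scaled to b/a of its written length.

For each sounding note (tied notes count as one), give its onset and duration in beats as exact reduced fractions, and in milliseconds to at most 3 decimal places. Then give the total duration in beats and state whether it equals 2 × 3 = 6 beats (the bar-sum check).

1) 0.0ms=0b +241.935ms=3/8b
2) 241.935ms=3/8b +241.935ms=3/8b
3) 483.871ms=3/4b +483.871ms=3/4b
4) 967.742ms=3/2b +967.742ms=3/2b
5) 1935.484ms=3b +967.742ms=3/2b
6) 2903.226ms=9/2b +967.742ms=3/2b
Σ=6b of 6 (93bpm 3/4) — PASS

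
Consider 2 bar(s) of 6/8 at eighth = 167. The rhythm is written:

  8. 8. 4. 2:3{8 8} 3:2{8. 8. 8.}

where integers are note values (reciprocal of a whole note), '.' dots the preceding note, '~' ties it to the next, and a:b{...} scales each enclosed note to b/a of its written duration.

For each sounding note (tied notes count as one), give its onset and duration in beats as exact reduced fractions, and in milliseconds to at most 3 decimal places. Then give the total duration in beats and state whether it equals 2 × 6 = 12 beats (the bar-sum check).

1) 0.0ms=0b +538.922ms=3/2b
2) 538.922ms=3/2b +538.922ms=3/2b
3) 1077.844ms=3b +1077.844ms=3b
4) 2155.689ms=6b +538.922ms=3/2b
5) 2694.611ms=15/2b +538.922ms=3/2b
6) 3233.533ms=9b +359.281ms=1b
7) 3592.814ms=10b +359.281ms=1b
8) 3952.096ms=11b +359.281ms=1b
Σ=12b of 12 (167bpm 6/8) — PASS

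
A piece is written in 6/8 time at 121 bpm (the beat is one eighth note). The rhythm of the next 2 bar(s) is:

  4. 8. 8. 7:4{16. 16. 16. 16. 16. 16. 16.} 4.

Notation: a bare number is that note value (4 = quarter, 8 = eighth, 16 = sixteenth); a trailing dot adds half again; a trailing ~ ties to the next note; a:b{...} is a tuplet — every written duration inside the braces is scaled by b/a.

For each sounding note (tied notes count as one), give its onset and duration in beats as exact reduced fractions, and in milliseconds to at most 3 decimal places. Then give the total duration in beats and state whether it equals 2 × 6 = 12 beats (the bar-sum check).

1) 0.0ms=0b +1487.603ms=3b
2) 1487.603ms=3b +743.802ms=3/2b
3) 2231.405ms=9/2b +743.802ms=3/2b
4) 2975.207ms=6b +212.515ms=3/7b
5) 3187.721ms=45/7b +212.515ms=3/7b
6) 3400.236ms=48/7b +212.515ms=3/7b
7) 3612.751ms=51/7b +212.515ms=3/7b
8) 3825.266ms=54/7b +212.515ms=3/7b
9) 4037.78ms=57/7b +212.515ms=3/7b
10) 4250.295ms=60/7b +212.515ms=3/7b
11) 4462.81ms=9b +1487.603ms=3b
Σ=12b of 12 (121bpm 6/8) — PASS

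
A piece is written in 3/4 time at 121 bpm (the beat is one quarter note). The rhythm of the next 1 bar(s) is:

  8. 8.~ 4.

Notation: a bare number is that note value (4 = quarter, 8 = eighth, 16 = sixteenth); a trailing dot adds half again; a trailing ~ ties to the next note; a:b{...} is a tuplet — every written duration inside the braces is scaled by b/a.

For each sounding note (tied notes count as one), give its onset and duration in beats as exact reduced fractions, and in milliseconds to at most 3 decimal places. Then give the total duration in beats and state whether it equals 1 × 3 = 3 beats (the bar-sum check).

1) 0.0ms=0b +371.901ms=3/4b
2) 371.901ms=3/4b +1115.702ms=9/4b
Σ=3b of 3 (121bpm 3/4) — PASS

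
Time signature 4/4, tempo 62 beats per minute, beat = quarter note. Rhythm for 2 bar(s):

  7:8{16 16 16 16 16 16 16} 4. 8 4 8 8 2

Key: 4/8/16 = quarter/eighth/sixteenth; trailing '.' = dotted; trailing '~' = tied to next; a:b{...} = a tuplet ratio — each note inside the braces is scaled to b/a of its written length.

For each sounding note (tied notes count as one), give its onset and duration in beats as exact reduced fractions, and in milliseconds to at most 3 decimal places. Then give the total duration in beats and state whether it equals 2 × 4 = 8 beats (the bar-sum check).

1) 0.0ms=0b +276.498ms=2/7b
2) 276.498ms=2/7b +276.498ms=2/7b
3) 552.995ms=4/7b +276.498ms=2/7b
4) 829.493ms=6/7b +276.498ms=2/7b
5) 1105.991ms=8/7b +276.498ms=2/7b
6) 1382.488ms=10/7b +276.498ms=2/7b
7) 1658.986ms=12/7b +276.498ms=2/7b
8) 1935.484ms=2b +1451.613ms=3/2b
9) 3387.097ms=7/2b +483.871ms=1/2b
10) 3870.968ms=4b +967.742ms=1b
11) 4838.71ms=5b +483.871ms=1/2b
12) 5322.581ms=11/2b +483.871ms=1/2b
13) 5806.452ms=6b +1935.484ms=2b
Σ=8b of 8 (62bpm 4/4) — PASS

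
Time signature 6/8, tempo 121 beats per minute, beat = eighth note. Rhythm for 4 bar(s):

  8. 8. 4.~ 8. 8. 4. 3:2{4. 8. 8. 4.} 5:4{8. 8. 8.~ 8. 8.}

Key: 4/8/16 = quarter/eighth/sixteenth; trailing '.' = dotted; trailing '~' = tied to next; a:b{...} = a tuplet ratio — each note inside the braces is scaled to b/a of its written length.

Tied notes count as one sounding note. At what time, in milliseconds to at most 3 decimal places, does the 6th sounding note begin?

1. 0.0ms @ 0 + 743.802ms (3/2)
2. 743.802ms @ 3/2 + 743.802ms (3/2)
3. 1487.603ms @ 3 + 2231.405ms (9/2)
4. 3719.008ms @ 15/2 + 743.802ms (3/2)
5. 4462.81ms @ 9 + 1487.603ms (3)
6. 5950.413ms @ 12 + 991.736ms (2)
7. 6942.149ms @ 14 + 495.868ms (1)
8. 7438.017ms @ 15 + 495.868ms (1)
9. 7933.884ms @ 16 + 991.736ms (2)
10. 8925.62ms @ 18 + 595.041ms (6/5)
11. 9520.661ms @ 96/5 + 595.041ms (6/5)
12. 10115.702ms @ 102/5 + 1190.083ms (12/5)
13. 11305.785ms @ 114/5 + 595.041ms (6/5)

note 6 onset = 12b = 5950.413ms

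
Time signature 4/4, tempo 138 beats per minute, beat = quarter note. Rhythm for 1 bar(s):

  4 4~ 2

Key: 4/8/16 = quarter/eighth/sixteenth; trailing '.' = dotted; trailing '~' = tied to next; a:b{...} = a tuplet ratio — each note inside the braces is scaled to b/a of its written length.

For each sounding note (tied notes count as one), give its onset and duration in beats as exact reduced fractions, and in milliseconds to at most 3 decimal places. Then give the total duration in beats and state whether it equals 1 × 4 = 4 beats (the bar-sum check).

1) 0.0ms=0b +434.783ms=1b
2) 434.783ms=1b +1304.348ms=3b
Σ=4b of 4 (138bpm 4/4) — PASS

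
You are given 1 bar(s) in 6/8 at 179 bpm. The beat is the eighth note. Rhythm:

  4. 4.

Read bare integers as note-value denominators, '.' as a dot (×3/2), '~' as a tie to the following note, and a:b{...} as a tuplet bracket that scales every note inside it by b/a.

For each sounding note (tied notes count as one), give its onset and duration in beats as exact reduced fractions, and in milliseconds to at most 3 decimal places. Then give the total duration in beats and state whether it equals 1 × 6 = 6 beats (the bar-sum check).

1) 0.0ms=0b +1005.587ms=3b
2) 1005.587ms=3b +1005.587ms=3b
Σ=6b of 6 (179bpm 6/8) — PASS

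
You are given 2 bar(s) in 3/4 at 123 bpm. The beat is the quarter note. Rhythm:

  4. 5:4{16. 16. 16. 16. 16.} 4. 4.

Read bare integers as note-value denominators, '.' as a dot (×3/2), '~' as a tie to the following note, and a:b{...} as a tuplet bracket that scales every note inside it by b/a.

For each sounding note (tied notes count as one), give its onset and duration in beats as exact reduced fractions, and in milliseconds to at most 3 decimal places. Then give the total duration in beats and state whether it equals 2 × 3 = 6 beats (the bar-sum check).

1) 0.0ms=0b +731.707ms=3/2b
2) 731.707ms=3/2b +146.341ms=3/10b
3) 878.049ms=9/5b +146.341ms=3/10b
4) 1024.39ms=21/10b +146.341ms=3/10b
5) 1170.732ms=12/5b +146.341ms=3/10b
6) 1317.073ms=27/10b +146.341ms=3/10b
7) 1463.415ms=3b +731.707ms=3/2b
8) 2195.122ms=9/2b +731.707ms=3/2b
Σ=6b of 6 (123bpm 3/4) — PASS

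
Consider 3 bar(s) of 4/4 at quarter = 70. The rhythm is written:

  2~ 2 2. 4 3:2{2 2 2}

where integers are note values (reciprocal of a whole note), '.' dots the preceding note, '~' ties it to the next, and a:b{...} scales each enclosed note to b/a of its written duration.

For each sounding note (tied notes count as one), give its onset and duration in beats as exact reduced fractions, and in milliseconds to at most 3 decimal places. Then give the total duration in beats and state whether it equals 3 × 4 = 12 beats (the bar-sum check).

1) 0.0ms=0b +3428.571ms=4b
2) 3428.571ms=4b +2571.429ms=3b
3) 6000.0ms=7b +857.143ms=1b
4) 6857.143ms=8b +1142.857ms=4/3b
5) 8000.0ms=28/3b +1142.857ms=4/3b
6) 9142.857ms=32/3b +1142.857ms=4/3b
Σ=12b of 12 (70bpm 4/4) — PASS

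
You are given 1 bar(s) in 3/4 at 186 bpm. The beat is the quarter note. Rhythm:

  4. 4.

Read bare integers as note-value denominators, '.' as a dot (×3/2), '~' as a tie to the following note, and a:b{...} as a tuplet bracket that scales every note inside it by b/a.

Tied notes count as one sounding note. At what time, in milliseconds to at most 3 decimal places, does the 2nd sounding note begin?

1. 0.0ms @ 0 + 483.871ms (3/2)
2. 483.871ms @ 3/2 + 483.871ms (3/2)

note 2 onset = 3/2b = 483.871ms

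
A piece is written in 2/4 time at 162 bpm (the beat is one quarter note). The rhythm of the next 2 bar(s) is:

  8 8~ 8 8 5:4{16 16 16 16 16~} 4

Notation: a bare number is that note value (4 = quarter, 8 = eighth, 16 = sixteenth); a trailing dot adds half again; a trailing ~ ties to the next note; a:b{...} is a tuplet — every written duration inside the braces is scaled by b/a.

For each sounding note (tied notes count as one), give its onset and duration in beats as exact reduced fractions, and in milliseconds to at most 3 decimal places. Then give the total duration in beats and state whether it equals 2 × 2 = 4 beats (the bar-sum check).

1) 0.0ms=0b +185.185ms=1/2b
2) 185.185ms=1/2b +370.37ms=1b
3) 555.556ms=3/2b +185.185ms=1/2b
4) 740.741ms=2b +74.074ms=1/5b
5) 814.815ms=11/5b +74.074ms=1/5b
6) 888.889ms=12/5b +74.074ms=1/5b
7) 962.963ms=13/5b +74.074ms=1/5b
8) 1037.037ms=14/5b +444.444ms=6/5b
Σ=4b of 4 (162bpm 2/4) — PASS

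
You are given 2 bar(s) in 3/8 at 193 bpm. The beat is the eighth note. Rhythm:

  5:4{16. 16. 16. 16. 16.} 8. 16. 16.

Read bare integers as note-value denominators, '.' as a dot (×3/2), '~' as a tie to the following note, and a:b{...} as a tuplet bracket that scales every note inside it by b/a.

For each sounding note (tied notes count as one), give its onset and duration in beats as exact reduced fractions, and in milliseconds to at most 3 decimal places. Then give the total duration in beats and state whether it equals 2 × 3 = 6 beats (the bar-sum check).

1) 0.0ms=0b +186.528ms=3/5b
2) 186.528ms=3/5b +186.528ms=3/5b
3) 373.057ms=6/5b +186.528ms=3/5b
4) 559.585ms=9/5b +186.528ms=3/5b
5) 746.114ms=12/5b +186.528ms=3/5b
6) 932.642ms=3b +466.321ms=3/2b
7) 1398.964ms=9/2b +233.161ms=3/4b
8) 1632.124ms=21/4b +233.161ms=3/4b
Σ=6b of 6 (193bpm 3/8) — PASS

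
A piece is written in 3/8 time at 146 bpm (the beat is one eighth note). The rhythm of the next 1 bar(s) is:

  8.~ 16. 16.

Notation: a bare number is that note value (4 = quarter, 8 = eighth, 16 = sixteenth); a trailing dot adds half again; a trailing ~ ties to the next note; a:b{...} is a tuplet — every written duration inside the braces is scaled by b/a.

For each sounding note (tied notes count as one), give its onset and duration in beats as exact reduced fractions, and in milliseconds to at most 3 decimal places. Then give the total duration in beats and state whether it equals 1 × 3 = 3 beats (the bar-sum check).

1) 0.0ms=0b +924.658ms=9/4b
2) 924.658ms=9/4b +308.219ms=3/4b
Σ=3b of 3 (146bpm 3/8) — PASS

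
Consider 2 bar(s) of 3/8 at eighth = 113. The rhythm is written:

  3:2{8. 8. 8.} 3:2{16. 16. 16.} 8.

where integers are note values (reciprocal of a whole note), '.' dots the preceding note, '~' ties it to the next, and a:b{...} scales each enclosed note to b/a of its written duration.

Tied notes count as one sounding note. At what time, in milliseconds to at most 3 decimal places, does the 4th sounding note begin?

note 4 onset = 3b = 1592.92ms

1. 0.0ms @ 0 + 530.973ms (1)
2. 530.973ms @ 1 + 530.973ms (1)
3. 1061.947ms @ 2 + 530.973ms (1)
4. 1592.92ms @ 3 + 265.487ms (1/2)
5. 1858.407ms @ 7/2 + 265.487ms (1/2)
6. 2123.894ms @ 4 + 265.487ms (1/2)
7. 2389.381ms @ 9/2 + 796.46ms (3/2)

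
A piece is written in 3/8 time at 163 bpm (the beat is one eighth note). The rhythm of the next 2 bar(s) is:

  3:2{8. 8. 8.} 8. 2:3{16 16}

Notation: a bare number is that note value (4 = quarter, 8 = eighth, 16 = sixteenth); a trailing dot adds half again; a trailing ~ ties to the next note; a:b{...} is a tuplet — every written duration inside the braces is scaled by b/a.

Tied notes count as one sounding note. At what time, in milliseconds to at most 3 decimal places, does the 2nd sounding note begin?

note 2 onset = 1b = 368.098ms

1. 0.0ms @ 0 + 368.098ms (1)
2. 368.098ms @ 1 + 368.098ms (1)
3. 736.196ms @ 2 + 368.098ms (1)
4. 1104.294ms @ 3 + 552.147ms (3/2)
5. 1656.442ms @ 9/2 + 276.074ms (3/4)
6. 1932.515ms @ 21/4 + 276.074ms (3/4)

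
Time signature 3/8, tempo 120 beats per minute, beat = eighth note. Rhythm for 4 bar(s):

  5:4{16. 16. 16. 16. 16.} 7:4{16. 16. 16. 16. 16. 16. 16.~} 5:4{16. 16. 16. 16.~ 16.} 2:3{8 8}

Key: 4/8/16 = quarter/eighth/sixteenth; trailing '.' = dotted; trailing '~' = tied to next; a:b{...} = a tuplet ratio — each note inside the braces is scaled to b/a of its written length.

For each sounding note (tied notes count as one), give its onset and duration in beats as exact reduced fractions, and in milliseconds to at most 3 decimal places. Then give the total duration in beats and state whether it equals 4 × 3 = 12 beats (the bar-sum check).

1) 0.0ms=0b +300.0ms=3/5b
2) 300.0ms=3/5b +300.0ms=3/5b
3) 600.0ms=6/5b +300.0ms=3/5b
4) 900.0ms=9/5b +300.0ms=3/5b
5) 1200.0ms=12/5b +300.0ms=3/5b
6) 1500.0ms=3b +214.286ms=3/7b
7) 1714.286ms=24/7b +214.286ms=3/7b
8) 1928.571ms=27/7b +214.286ms=3/7b
9) 2142.857ms=30/7b +214.286ms=3/7b
10) 2357.143ms=33/7b +214.286ms=3/7b
11) 2571.429ms=36/7b +214.286ms=3/7b
12) 2785.714ms=39/7b +514.286ms=36/35b
13) 3300.0ms=33/5b +300.0ms=3/5b
14) 3600.0ms=36/5b +300.0ms=3/5b
15) 3900.0ms=39/5b +600.0ms=6/5b
16) 4500.0ms=9b +750.0ms=3/2b
17) 5250.0ms=21/2b +750.0ms=3/2b
Σ=12b of 12 (120bpm 3/8) — PASS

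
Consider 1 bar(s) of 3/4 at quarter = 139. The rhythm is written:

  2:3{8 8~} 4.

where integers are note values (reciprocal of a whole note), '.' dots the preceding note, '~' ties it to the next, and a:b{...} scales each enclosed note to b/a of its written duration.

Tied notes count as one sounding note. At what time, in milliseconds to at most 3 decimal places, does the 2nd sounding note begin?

note 2 onset = 3/4b = 323.741ms

1. 0.0ms @ 0 + 323.741ms (3/4)
2. 323.741ms @ 3/4 + 971.223ms (9/4)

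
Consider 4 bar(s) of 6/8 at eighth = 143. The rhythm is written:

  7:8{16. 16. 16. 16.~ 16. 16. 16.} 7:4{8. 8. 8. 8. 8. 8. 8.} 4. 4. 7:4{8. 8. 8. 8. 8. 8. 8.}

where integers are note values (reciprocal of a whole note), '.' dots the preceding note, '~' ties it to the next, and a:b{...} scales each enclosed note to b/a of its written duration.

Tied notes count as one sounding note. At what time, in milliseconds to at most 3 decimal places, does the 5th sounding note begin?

note 5 onset = 30/7b = 1798.202ms

1. 0.0ms @ 0 + 359.64ms (6/7)
2. 359.64ms @ 6/7 + 359.64ms (6/7)
3. 719.281ms @ 12/7 + 359.64ms (6/7)
4. 1078.921ms @ 18/7 + 719.281ms (12/7)
5. 1798.202ms @ 30/7 + 359.64ms (6/7)
6. 2157.842ms @ 36/7 + 359.64ms (6/7)
7. 2517.483ms @ 6 + 359.64ms (6/7)
8. 2877.123ms @ 48/7 + 359.64ms (6/7)
9. 3236.763ms @ 54/7 + 359.64ms (6/7)
10. 3596.404ms @ 60/7 + 359.64ms (6/7)
11. 3956.044ms @ 66/7 + 359.64ms (6/7)
12. 4315.684ms @ 72/7 + 359.64ms (6/7)
13. 4675.325ms @ 78/7 + 359.64ms (6/7)
14. 5034.965ms @ 12 + 1258.741ms (3)
15. 6293.706ms @ 15 + 1258.741ms (3)
16. 7552.448ms @ 18 + 359.64ms (6/7)
17. 7912.088ms @ 132/7 + 359.64ms (6/7)
18. 8271.728ms @ 138/7 + 359.64ms (6/7)
19. 8631.369ms @ 144/7 + 359.64ms (6/7)
20. 8991.009ms @ 150/7 + 359.64ms (6/7)
21. 9350.649ms @ 156/7 + 359.64ms (6/7)
22. 9710.29ms @ 162/7 + 359.64ms (6/7)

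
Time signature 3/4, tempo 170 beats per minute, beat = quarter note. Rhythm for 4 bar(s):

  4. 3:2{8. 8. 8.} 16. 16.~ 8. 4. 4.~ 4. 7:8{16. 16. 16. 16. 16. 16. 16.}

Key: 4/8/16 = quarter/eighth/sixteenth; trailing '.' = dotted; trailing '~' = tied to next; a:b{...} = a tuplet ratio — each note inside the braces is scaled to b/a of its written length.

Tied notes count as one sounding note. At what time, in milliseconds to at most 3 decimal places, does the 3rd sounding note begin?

note 3 onset = 2b = 705.882ms

1. 0.0ms @ 0 + 529.412ms (3/2)
2. 529.412ms @ 3/2 + 176.471ms (1/2)
3. 705.882ms @ 2 + 176.471ms (1/2)
4. 882.353ms @ 5/2 + 176.471ms (1/2)
5. 1058.824ms @ 3 + 132.353ms (3/8)
6. 1191.176ms @ 27/8 + 397.059ms (9/8)
7. 1588.235ms @ 9/2 + 529.412ms (3/2)
8. 2117.647ms @ 6 + 1058.824ms (3)
9. 3176.471ms @ 9 + 151.261ms (3/7)
10. 3327.731ms @ 66/7 + 151.261ms (3/7)
11. 3478.992ms @ 69/7 + 151.261ms (3/7)
12. 3630.252ms @ 72/7 + 151.261ms (3/7)
13. 3781.513ms @ 75/7 + 151.261ms (3/7)
14. 3932.773ms @ 78/7 + 151.261ms (3/7)
15. 4084.034ms @ 81/7 + 151.261ms (3/7)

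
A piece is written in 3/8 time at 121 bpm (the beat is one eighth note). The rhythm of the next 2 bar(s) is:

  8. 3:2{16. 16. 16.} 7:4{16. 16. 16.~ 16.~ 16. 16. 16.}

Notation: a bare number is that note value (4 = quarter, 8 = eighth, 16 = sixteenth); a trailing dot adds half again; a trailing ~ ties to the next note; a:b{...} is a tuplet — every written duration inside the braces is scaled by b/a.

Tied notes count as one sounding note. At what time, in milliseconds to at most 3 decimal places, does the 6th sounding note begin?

1. 0.0ms @ 0 + 743.802ms (3/2)
2. 743.802ms @ 3/2 + 247.934ms (1/2)
3. 991.736ms @ 2 + 247.934ms (1/2)
4. 1239.669ms @ 5/2 + 247.934ms (1/2)
5. 1487.603ms @ 3 + 212.515ms (3/7)
6. 1700.118ms @ 24/7 + 212.515ms (3/7)
7. 1912.633ms @ 27/7 + 637.544ms (9/7)
8. 2550.177ms @ 36/7 + 212.515ms (3/7)
9. 2762.692ms @ 39/7 + 212.515ms (3/7)

note 6 onset = 24/7b = 1700.118ms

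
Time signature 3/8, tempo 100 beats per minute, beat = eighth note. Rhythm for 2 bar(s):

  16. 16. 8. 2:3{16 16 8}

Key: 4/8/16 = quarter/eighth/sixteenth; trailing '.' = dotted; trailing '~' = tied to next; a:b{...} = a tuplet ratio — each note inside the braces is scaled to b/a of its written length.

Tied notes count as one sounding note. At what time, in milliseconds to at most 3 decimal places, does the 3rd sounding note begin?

1. 0.0ms @ 0 + 450.0ms (3/4)
2. 450.0ms @ 3/4 + 450.0ms (3/4)
3. 900.0ms @ 3/2 + 900.0ms (3/2)
4. 1800.0ms @ 3 + 450.0ms (3/4)
5. 2250.0ms @ 15/4 + 450.0ms (3/4)
6. 2700.0ms @ 9/2 + 900.0ms (3/2)

note 3 onset = 3/2b = 900.0ms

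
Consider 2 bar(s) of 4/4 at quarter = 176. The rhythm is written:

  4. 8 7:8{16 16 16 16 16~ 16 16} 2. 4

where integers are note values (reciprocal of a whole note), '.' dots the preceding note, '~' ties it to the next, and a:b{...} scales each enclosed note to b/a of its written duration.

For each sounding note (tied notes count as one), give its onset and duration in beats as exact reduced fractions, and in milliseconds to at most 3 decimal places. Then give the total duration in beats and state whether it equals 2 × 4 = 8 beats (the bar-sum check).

1) 0.0ms=0b +511.364ms=3/2b
2) 511.364ms=3/2b +170.455ms=1/2b
3) 681.818ms=2b +97.403ms=2/7b
4) 779.221ms=16/7b +97.403ms=2/7b
5) 876.623ms=18/7b +97.403ms=2/7b
6) 974.026ms=20/7b +97.403ms=2/7b
7) 1071.429ms=22/7b +194.805ms=4/7b
8) 1266.234ms=26/7b +97.403ms=2/7b
9) 1363.636ms=4b +1022.727ms=3b
10) 2386.364ms=7b +340.909ms=1b
Σ=8b of 8 (176bpm 4/4) — PASS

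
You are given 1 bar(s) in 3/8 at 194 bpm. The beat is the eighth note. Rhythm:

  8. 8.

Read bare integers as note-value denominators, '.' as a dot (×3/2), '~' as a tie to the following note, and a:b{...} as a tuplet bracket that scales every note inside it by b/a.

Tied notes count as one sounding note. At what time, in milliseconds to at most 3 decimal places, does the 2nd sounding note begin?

1. 0.0ms @ 0 + 463.918ms (3/2)
2. 463.918ms @ 3/2 + 463.918ms (3/2)

note 2 onset = 3/2b = 463.918ms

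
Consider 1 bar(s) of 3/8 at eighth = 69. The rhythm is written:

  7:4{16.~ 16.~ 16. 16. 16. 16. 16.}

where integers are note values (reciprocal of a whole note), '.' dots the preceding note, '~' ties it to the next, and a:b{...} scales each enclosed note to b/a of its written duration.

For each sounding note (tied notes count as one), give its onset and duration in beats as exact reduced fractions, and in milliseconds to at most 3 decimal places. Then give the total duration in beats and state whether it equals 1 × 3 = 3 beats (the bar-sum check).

1) 0.0ms=0b +1118.012ms=9/7b
2) 1118.012ms=9/7b +372.671ms=3/7b
3) 1490.683ms=12/7b +372.671ms=3/7b
4) 1863.354ms=15/7b +372.671ms=3/7b
5) 2236.025ms=18/7b +372.671ms=3/7b
Σ=3b of 3 (69bpm 3/8) — PASS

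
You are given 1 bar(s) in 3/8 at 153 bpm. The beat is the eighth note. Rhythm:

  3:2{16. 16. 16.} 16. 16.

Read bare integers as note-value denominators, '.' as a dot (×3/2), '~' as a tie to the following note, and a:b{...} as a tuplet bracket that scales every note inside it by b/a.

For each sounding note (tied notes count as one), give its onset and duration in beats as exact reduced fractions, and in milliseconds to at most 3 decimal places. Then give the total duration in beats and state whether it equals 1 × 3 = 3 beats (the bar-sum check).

1) 0.0ms=0b +196.078ms=1/2b
2) 196.078ms=1/2b +196.078ms=1/2b
3) 392.157ms=1b +196.078ms=1/2b
4) 588.235ms=3/2b +294.118ms=3/4b
5) 882.353ms=9/4b +294.118ms=3/4b
Σ=3b of 3 (153bpm 3/8) — PASS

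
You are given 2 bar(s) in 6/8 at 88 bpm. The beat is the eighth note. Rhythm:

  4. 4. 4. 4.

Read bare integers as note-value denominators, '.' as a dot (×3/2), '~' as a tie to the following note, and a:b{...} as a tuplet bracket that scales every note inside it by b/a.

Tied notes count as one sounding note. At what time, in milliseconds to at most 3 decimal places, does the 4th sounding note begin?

1. 0.0ms @ 0 + 2045.455ms (3)
2. 2045.455ms @ 3 + 2045.455ms (3)
3. 4090.909ms @ 6 + 2045.455ms (3)
4. 6136.364ms @ 9 + 2045.455ms (3)

note 4 onset = 9b = 6136.364ms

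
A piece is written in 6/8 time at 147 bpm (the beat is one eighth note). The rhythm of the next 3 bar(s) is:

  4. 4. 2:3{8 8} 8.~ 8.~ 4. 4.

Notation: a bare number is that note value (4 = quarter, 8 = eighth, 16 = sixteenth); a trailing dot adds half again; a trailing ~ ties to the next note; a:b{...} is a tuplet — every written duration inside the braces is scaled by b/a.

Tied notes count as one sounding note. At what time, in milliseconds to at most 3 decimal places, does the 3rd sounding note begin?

note 3 onset = 6b = 2448.98ms

1. 0.0ms @ 0 + 1224.49ms (3)
2. 1224.49ms @ 3 + 1224.49ms (3)
3. 2448.98ms @ 6 + 612.245ms (3/2)
4. 3061.224ms @ 15/2 + 612.245ms (3/2)
5. 3673.469ms @ 9 + 2448.98ms (6)
6. 6122.449ms @ 15 + 1224.49ms (3)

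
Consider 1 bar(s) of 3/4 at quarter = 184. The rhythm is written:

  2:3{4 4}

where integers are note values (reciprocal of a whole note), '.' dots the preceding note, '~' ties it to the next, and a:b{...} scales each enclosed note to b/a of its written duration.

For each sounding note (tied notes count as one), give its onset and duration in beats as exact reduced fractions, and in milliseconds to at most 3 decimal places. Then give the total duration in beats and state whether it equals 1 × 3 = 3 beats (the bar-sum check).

1) 0.0ms=0b +489.13ms=3/2b
2) 489.13ms=3/2b +489.13ms=3/2b
Σ=3b of 3 (184bpm 3/4) — PASS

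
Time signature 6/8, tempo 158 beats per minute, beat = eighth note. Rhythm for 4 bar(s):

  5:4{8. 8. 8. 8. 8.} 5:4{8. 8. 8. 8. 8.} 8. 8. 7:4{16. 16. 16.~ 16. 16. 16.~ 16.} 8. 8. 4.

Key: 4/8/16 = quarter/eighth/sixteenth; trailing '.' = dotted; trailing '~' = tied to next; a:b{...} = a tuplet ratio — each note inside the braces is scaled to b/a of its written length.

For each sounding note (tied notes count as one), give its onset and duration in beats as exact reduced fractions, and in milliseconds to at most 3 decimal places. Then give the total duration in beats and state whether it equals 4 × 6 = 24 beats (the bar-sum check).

1) 0.0ms=0b +455.696ms=6/5b
2) 455.696ms=6/5b +455.696ms=6/5b
3) 911.392ms=12/5b +455.696ms=6/5b
4) 1367.089ms=18/5b +455.696ms=6/5b
5) 1822.785ms=24/5b +455.696ms=6/5b
6) 2278.481ms=6b +455.696ms=6/5b
7) 2734.177ms=36/5b +455.696ms=6/5b
8) 3189.873ms=42/5b +455.696ms=6/5b
9) 3645.57ms=48/5b +455.696ms=6/5b
10) 4101.266ms=54/5b +455.696ms=6/5b
11) 4556.962ms=12b +569.62ms=3/2b
12) 5126.582ms=27/2b +569.62ms=3/2b
13) 5696.203ms=15b +162.749ms=3/7b
14) 5858.951ms=108/7b +162.749ms=3/7b
15) 6021.7ms=111/7b +325.497ms=6/7b
16) 6347.197ms=117/7b +162.749ms=3/7b
17) 6509.946ms=120/7b +325.497ms=6/7b
18) 6835.443ms=18b +569.62ms=3/2b
19) 7405.063ms=39/2b +569.62ms=3/2b
20) 7974.684ms=21b +1139.241ms=3b
Σ=24b of 24 (158bpm 6/8) — PASS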